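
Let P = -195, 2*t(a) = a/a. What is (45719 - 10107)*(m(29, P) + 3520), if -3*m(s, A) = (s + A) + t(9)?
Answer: 381956506/3 ≈ 1.2732e+8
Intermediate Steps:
t(a) = ½ (t(a) = (a/a)/2 = (½)*1 = ½)
m(s, A) = -⅙ - A/3 - s/3 (m(s, A) = -((s + A) + ½)/3 = -((A + s) + ½)/3 = -(½ + A + s)/3 = -⅙ - A/3 - s/3)
(45719 - 10107)*(m(29, P) + 3520) = (45719 - 10107)*((-⅙ - ⅓*(-195) - ⅓*29) + 3520) = 35612*((-⅙ + 65 - 29/3) + 3520) = 35612*(331/6 + 3520) = 35612*(21451/6) = 381956506/3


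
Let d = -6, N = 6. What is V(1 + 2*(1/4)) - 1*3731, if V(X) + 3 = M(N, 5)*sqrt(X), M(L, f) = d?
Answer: -3734 - 3*sqrt(6) ≈ -3741.3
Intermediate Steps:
M(L, f) = -6
V(X) = -3 - 6*sqrt(X)
V(1 + 2*(1/4)) - 1*3731 = (-3 - 6*sqrt(1 + 2*(1/4))) - 1*3731 = (-3 - 6*sqrt(1 + 2*(1*(1/4)))) - 3731 = (-3 - 6*sqrt(1 + 2*(1/4))) - 3731 = (-3 - 6*sqrt(1 + 1/2)) - 3731 = (-3 - 3*sqrt(6)) - 3731 = -3734 - 3*sqrt(6)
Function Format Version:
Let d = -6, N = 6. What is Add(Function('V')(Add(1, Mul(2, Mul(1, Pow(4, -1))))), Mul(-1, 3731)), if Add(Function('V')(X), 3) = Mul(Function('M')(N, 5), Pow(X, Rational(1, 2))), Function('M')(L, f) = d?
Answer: Add(-3734, Mul(-3, Pow(6, Rational(1, 2)))) ≈ -3741.3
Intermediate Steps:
Function('M')(L, f) = -6
Function('V')(X) = Add(-3, Mul(-6, Pow(X, Rational(1, 2))))
Add(Function('V')(Add(1, Mul(2, Mul(1, Pow(4, -1))))), Mul(-1, 3731)) = Add(Add(-3, Mul(-6, Pow(Add(1, Mul(2, Mul(1, Pow(4, -1)))), Rational(1, 2)))), Mul(-1, 3731)) = Add(Add(-3, Mul(-6, Pow(Add(1, Mul(2, Mul(1, Rational(1, 4)))), Rational(1, 2)))), -3731) = Add(Add(-3, Mul(-6, Pow(Add(1, Mul(2, Rational(1, 4))), Rational(1, 2)))), -3731) = Add(Add(-3, Mul(-6, Pow(Add(1, Rational(1, 2)), Rational(1, 2)))), -3731) = Add(Add(-3, Mul(-6, Pow(Rational(3, 2), Rational(1, 2)))), -3731) = Add(Add(-3, Mul(-6, Mul(Rational(1, 2), Pow(6, Rational(1, 2))))), -3731) = Add(Add(-3, Mul(-3, Pow(6, Rational(1, 2)))), -3731) = Add(-3734, Mul(-3, Pow(6, Rational(1, 2))))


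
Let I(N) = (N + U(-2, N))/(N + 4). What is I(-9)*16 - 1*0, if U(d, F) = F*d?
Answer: -144/5 ≈ -28.800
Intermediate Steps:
I(N) = -N/(4 + N) (I(N) = (N + N*(-2))/(N + 4) = (N - 2*N)/(4 + N) = (-N)/(4 + N) = -N/(4 + N))
I(-9)*16 - 1*0 = -1*(-9)/(4 - 9)*16 - 1*0 = -1*(-9)/(-5)*16 + 0 = -1*(-9)*(-⅕)*16 + 0 = -9/5*16 + 0 = -144/5 + 0 = -144/5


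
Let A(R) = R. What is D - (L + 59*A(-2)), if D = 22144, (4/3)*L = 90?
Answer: 44389/2 ≈ 22195.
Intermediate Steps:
L = 135/2 (L = (¾)*90 = 135/2 ≈ 67.500)
D - (L + 59*A(-2)) = 22144 - (135/2 + 59*(-2)) = 22144 - (135/2 - 118) = 22144 - 1*(-101/2) = 22144 + 101/2 = 44389/2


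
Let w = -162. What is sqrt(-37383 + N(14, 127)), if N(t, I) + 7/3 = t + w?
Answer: 10*I*sqrt(3378)/3 ≈ 193.74*I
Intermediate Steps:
N(t, I) = -493/3 + t (N(t, I) = -7/3 + (t - 162) = -7/3 + (-162 + t) = -493/3 + t)
sqrt(-37383 + N(14, 127)) = sqrt(-37383 + (-493/3 + 14)) = sqrt(-37383 - 451/3) = sqrt(-112600/3) = 10*I*sqrt(3378)/3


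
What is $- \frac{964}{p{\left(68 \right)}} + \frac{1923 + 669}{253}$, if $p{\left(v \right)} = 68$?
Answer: $- \frac{16909}{4301} \approx -3.9314$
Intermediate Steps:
$- \frac{964}{p{\left(68 \right)}} + \frac{1923 + 669}{253} = - \frac{964}{68} + \frac{1923 + 669}{253} = \left(-964\right) \frac{1}{68} + 2592 \cdot \frac{1}{253} = - \frac{241}{17} + \frac{2592}{253} = - \frac{16909}{4301}$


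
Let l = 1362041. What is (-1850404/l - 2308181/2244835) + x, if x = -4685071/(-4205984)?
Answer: -16369089341449774139/12860037117519478240 ≈ -1.2729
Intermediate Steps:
x = 4685071/4205984 (x = -4685071*(-1/4205984) = 4685071/4205984 ≈ 1.1139)
(-1850404/l - 2308181/2244835) + x = (-1850404/1362041 - 2308181/2244835) + 4685071/4205984 = -7297688820761/3057557308235 + 4685071/4205984 = -16369089341449774139/12860037117519478240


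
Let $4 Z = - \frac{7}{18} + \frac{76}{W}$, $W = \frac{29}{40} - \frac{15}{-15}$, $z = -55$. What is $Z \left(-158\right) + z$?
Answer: $- \frac{1473781}{828} \approx -1779.9$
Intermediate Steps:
$W = \frac{69}{40}$ ($W = 29 \cdot \frac{1}{40} - -1 = \frac{29}{40} + 1 = \frac{69}{40} \approx 1.725$)
$Z = \frac{18079}{1656}$ ($Z = \frac{- \frac{7}{18} + \frac{76}{\frac{69}{40}}}{4} = \frac{\left(-7\right) \frac{1}{18} + 76 \cdot \frac{40}{69}}{4} = \frac{- \frac{7}{18} + \frac{3040}{69}}{4} = \frac{1}{4} \cdot \frac{18079}{414} = \frac{18079}{1656} \approx 10.917$)
$Z \left(-158\right) + z = \frac{18079}{1656} \left(-158\right) - 55 = - \frac{1428241}{828} - 55 = - \frac{1473781}{828}$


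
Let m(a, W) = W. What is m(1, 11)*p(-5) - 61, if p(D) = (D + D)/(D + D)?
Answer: -50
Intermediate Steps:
p(D) = 1 (p(D) = (2*D)/((2*D)) = (2*D)*(1/(2*D)) = 1)
m(1, 11)*p(-5) - 61 = 11*1 - 61 = 11 - 61 = -50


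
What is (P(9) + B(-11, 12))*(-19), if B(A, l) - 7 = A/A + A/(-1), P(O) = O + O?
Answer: -703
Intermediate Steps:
P(O) = 2*O
B(A, l) = 8 - A (B(A, l) = 7 + (A/A + A/(-1)) = 7 + (1 + A*(-1)) = 7 + (1 - A) = 8 - A)
(P(9) + B(-11, 12))*(-19) = (2*9 + (8 - 1*(-11)))*(-19) = (18 + (8 + 11))*(-19) = (18 + 19)*(-19) = 37*(-19) = -703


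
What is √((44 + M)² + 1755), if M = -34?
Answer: √1855 ≈ 43.070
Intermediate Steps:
√((44 + M)² + 1755) = √((44 - 34)² + 1755) = √(10² + 1755) = √(100 + 1755) = √1855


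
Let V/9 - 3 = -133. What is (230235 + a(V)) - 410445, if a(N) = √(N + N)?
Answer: -180210 + 6*I*√65 ≈ -1.8021e+5 + 48.374*I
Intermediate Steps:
V = -1170 (V = 27 + 9*(-133) = 27 - 1197 = -1170)
a(N) = √2*√N (a(N) = √(2*N) = √2*√N)
(230235 + a(V)) - 410445 = (230235 + √2*√(-1170)) - 410445 = (230235 + √2*(3*I*√130)) - 410445 = (230235 + 6*I*√65) - 410445 = -180210 + 6*I*√65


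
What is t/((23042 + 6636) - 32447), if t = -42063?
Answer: 14021/923 ≈ 15.191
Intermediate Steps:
t/((23042 + 6636) - 32447) = -42063/((23042 + 6636) - 32447) = -42063/(29678 - 32447) = -42063/(-2769) = -42063*(-1/2769) = 14021/923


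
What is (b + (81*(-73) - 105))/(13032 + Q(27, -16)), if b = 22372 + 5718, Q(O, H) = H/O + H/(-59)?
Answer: 4395087/2594933 ≈ 1.6937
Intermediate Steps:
Q(O, H) = -H/59 + H/O (Q(O, H) = H/O + H*(-1/59) = H/O - H/59 = -H/59 + H/O)
b = 28090
(b + (81*(-73) - 105))/(13032 + Q(27, -16)) = (28090 + (81*(-73) - 105))/(13032 + (-1/59*(-16) - 16/27)) = (28090 + (-5913 - 105))/(13032 + (16/59 - 16*1/27)) = (28090 - 6018)/(13032 + (16/59 - 16/27)) = 22072/(13032 - 512/1593) = 22072/(20759464/1593) = 22072*(1593/20759464) = 4395087/2594933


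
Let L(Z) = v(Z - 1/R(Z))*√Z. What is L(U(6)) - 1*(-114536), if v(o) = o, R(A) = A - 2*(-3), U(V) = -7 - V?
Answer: 114536 - 90*I*√13/7 ≈ 1.1454e+5 - 46.357*I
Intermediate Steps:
R(A) = 6 + A (R(A) = A + 6 = 6 + A)
L(Z) = √Z*(Z - 1/(6 + Z)) (L(Z) = (Z - 1/(6 + Z))*√Z = √Z*(Z - 1/(6 + Z)))
L(U(6)) - 1*(-114536) = √(-7 - 1*6)*(-1 + (-7 - 1*6)*(6 + (-7 - 1*6)))/(6 + (-7 - 1*6)) - 1*(-114536) = √(-7 - 6)*(-1 + (-7 - 6)*(6 + (-7 - 6)))/(6 + (-7 - 6)) + 114536 = √(-13)*(-1 - 13*(6 - 13))/(6 - 13) + 114536 = (I*√13)*(-1 - 13*(-7))/(-7) + 114536 = (I*√13)*(-⅐)*(-1 + 91) + 114536 = (I*√13)*(-⅐)*90 + 114536 = -90*I*√13/7 + 114536 = 114536 - 90*I*√13/7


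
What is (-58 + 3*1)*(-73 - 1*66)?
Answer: 7645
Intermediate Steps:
(-58 + 3*1)*(-73 - 1*66) = (-58 + 3)*(-73 - 66) = -55*(-139) = 7645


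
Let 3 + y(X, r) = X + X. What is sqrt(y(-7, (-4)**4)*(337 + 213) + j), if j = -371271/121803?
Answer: I*sqrt(15417949887307)/40601 ≈ 96.711*I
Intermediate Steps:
y(X, r) = -3 + 2*X (y(X, r) = -3 + (X + X) = -3 + 2*X)
j = -123757/40601 (j = -371271*1/121803 = -123757/40601 ≈ -3.0481)
sqrt(y(-7, (-4)**4)*(337 + 213) + j) = sqrt((-3 + 2*(-7))*(337 + 213) - 123757/40601) = sqrt((-3 - 14)*550 - 123757/40601) = sqrt(-17*550 - 123757/40601) = sqrt(-9350 - 123757/40601) = sqrt(-379743107/40601) = I*sqrt(15417949887307)/40601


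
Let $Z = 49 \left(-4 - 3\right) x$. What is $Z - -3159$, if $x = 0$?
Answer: $3159$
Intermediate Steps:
$Z = 0$ ($Z = 49 \left(-4 - 3\right) 0 = 49 \left(\left(-7\right) 0\right) = 49 \cdot 0 = 0$)
$Z - -3159 = 0 - -3159 = 0 + 3159 = 3159$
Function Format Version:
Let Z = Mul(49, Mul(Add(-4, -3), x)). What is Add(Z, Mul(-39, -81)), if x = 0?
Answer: 3159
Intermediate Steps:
Z = 0 (Z = Mul(49, Mul(Add(-4, -3), 0)) = Mul(49, Mul(-7, 0)) = Mul(49, 0) = 0)
Add(Z, Mul(-39, -81)) = Add(0, Mul(-39, -81)) = Add(0, 3159) = 3159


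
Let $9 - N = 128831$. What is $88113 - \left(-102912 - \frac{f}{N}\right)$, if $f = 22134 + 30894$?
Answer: $\frac{12304084761}{64411} \approx 1.9102 \cdot 10^{5}$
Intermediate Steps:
$f = 53028$
$N = -128822$ ($N = 9 - 128831 = -128822$)
$88113 - \left(-102912 - \frac{f}{N}\right) = 88113 - \left(-102912 - \frac{53028}{-128822}\right) = 88113 - \left(-102912 - 53028 \left(- \frac{1}{128822}\right)\right) = 88113 - \left(-102912 - - \frac{26514}{64411}\right) = 88113 - \left(-102912 + \frac{26514}{64411}\right) = 88113 - - \frac{6628638318}{64411} = 88113 + \frac{6628638318}{64411} = \frac{12304084761}{64411}$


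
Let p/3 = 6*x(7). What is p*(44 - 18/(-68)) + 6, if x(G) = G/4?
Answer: 95223/68 ≈ 1400.3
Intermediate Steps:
x(G) = G/4 (x(G) = G*(1/4) = G/4)
p = 63/2 (p = 3*(6*((1/4)*7)) = 3*(6*(7/4)) = 3*(21/2) = 63/2 ≈ 31.500)
p*(44 - 18/(-68)) + 6 = 63*(44 - 18/(-68))/2 + 6 = 63*(44 - 18*(-1/68))/2 + 6 = 63*(44 + 9/34)/2 + 6 = (63/2)*(1505/34) + 6 = 94815/68 + 6 = 95223/68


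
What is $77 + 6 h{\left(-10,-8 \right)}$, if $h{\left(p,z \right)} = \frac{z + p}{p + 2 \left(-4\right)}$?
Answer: $83$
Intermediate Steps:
$h{\left(p,z \right)} = \frac{p + z}{-8 + p}$ ($h{\left(p,z \right)} = \frac{p + z}{p - 8} = \frac{p + z}{-8 + p}$)
$77 + 6 h{\left(-10,-8 \right)} = 77 + 6 \frac{-10 - 8}{-8 - 10} = 77 + 6 \frac{1}{-18} \left(-18\right) = 77 + 6 \left(\left(- \frac{1}{18}\right) \left(-18\right)\right) = 77 + 6 \cdot 1 = 77 + 6 = 83$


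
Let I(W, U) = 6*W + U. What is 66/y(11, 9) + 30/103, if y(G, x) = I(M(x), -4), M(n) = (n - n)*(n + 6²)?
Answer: -3339/206 ≈ -16.209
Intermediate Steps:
M(n) = 0 (M(n) = 0*(n + 36) = 0*(36 + n) = 0)
I(W, U) = U + 6*W
y(G, x) = -4 (y(G, x) = -4 + 6*0 = -4 + 0 = -4)
66/y(11, 9) + 30/103 = 66/(-4) + 30/103 = 66*(-¼) + 30*(1/103) = -33/2 + 30/103 = -3339/206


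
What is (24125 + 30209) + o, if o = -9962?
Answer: 44372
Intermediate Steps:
(24125 + 30209) + o = (24125 + 30209) - 9962 = 54334 - 9962 = 44372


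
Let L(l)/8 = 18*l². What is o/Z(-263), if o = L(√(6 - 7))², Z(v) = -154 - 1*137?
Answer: -6912/97 ≈ -71.258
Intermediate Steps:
L(l) = 144*l² (L(l) = 8*(18*l²) = 144*l²)
Z(v) = -291 (Z(v) = -154 - 137 = -291)
o = 20736 (o = (144*(√(6 - 7))²)² = (144*(√(-1))²)² = (144*I²)² = (144*(-1))² = (-144)² = 20736)
o/Z(-263) = 20736/(-291) = 20736*(-1/291) = -6912/97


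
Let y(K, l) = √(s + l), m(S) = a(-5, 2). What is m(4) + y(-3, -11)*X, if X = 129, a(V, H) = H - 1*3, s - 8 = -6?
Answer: -1 + 387*I ≈ -1.0 + 387.0*I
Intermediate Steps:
s = 2 (s = 8 - 6 = 2)
a(V, H) = -3 + H (a(V, H) = H - 3 = -3 + H)
m(S) = -1 (m(S) = -3 + 2 = -1)
y(K, l) = √(2 + l)
m(4) + y(-3, -11)*X = -1 + √(2 - 11)*129 = -1 + √(-9)*129 = -1 + (3*I)*129 = -1 + 387*I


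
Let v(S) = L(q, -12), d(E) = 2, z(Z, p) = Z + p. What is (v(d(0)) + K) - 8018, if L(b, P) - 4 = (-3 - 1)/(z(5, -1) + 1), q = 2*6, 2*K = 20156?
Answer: 10316/5 ≈ 2063.2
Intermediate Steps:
K = 10078 (K = (½)*20156 = 10078)
q = 12
L(b, P) = 16/5 (L(b, P) = 4 + (-3 - 1)/((5 - 1) + 1) = 4 - 4/(4 + 1) = 4 - 4/5 = 4 - 4*⅕ = 4 - ⅘ = 16/5)
v(S) = 16/5
(v(d(0)) + K) - 8018 = (16/5 + 10078) - 8018 = 50406/5 - 8018 = 10316/5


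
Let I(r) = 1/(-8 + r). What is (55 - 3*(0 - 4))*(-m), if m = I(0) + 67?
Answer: -35845/8 ≈ -4480.6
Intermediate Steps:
m = 535/8 (m = 1/(-8 + 0) + 67 = 1/(-8) + 67 = -1/8 + 67 = 535/8 ≈ 66.875)
(55 - 3*(0 - 4))*(-m) = (55 - 3*(0 - 4))*(-1*535/8) = (55 - 3*(-4))*(-535/8) = (55 + 12)*(-535/8) = 67*(-535/8) = -35845/8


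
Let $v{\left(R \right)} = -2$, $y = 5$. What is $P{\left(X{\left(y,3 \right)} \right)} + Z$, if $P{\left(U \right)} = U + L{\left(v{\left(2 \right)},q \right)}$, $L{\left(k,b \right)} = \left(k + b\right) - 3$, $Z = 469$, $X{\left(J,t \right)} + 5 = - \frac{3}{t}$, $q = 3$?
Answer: $461$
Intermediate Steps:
$X{\left(J,t \right)} = -5 - \frac{3}{t}$
$L{\left(k,b \right)} = -3 + b + k$ ($L{\left(k,b \right)} = \left(b + k\right) - 3 = -3 + b + k$)
$P{\left(U \right)} = -2 + U$ ($P{\left(U \right)} = U - 2 = -2 + U$)
$P{\left(X{\left(y,3 \right)} \right)} + Z = \left(-2 - \left(5 + \frac{3}{3}\right)\right) + 469 = \left(-2 - 6\right) + 469 = -8 + 469 = 461$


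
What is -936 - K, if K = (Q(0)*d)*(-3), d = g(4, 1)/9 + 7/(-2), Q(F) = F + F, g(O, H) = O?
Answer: -936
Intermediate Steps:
Q(F) = 2*F
d = -55/18 (d = 4/9 + 7/(-2) = 4*(1/9) + 7*(-1/2) = 4/9 - 7/2 = -55/18 ≈ -3.0556)
K = 0 (K = ((2*0)*(-55/18))*(-3) = (0*(-55/18))*(-3) = 0*(-3) = 0)
-936 - K = -936 - 1*0 = -936 + 0 = -936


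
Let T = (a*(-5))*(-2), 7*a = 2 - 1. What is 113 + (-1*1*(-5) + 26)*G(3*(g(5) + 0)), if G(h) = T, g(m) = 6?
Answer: 1101/7 ≈ 157.29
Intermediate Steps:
a = ⅐ (a = (2 - 1)/7 = (⅐)*1 = ⅐ ≈ 0.14286)
T = 10/7 (T = ((⅐)*(-5))*(-2) = -5/7*(-2) = 10/7 ≈ 1.4286)
G(h) = 10/7
113 + (-1*1*(-5) + 26)*G(3*(g(5) + 0)) = 113 + (-1*1*(-5) + 26)*(10/7) = 113 + (-1*(-5) + 26)*(10/7) = 113 + (5 + 26)*(10/7) = 113 + 31*(10/7) = 113 + 310/7 = 1101/7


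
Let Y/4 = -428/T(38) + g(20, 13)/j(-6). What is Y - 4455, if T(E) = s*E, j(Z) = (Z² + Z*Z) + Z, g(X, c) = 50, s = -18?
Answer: -8369447/1881 ≈ -4449.5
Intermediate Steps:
j(Z) = Z + 2*Z² (j(Z) = (Z² + Z²) + Z = 2*Z² + Z = Z + 2*Z²)
T(E) = -18*E
Y = 10408/1881 (Y = 4*(-428/((-18*38)) + 50/((-6*(1 + 2*(-6))))) = 4*(-428/(-684) + 50/((-6*(1 - 12)))) = 4*(-428*(-1/684) + 50/((-6*(-11)))) = 4*(107/171 + 50/66) = 4*(107/171 + 50*(1/66)) = 4*(107/171 + 25/33) = 4*(2602/1881) = 10408/1881 ≈ 5.5332)
Y - 4455 = 10408/1881 - 4455 = -8369447/1881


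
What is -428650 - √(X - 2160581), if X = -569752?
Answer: -428650 - I*√2730333 ≈ -4.2865e+5 - 1652.4*I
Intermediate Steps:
-428650 - √(X - 2160581) = -428650 - √(-569752 - 2160581) = -428650 - √(-2730333) = -428650 - I*√2730333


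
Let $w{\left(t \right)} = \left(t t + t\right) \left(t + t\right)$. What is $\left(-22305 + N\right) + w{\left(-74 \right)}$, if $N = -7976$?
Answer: $-829777$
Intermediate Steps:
$w{\left(t \right)} = 2 t \left(t + t^{2}\right)$ ($w{\left(t \right)} = \left(t^{2} + t\right) 2 t = \left(t + t^{2}\right) 2 t = 2 t \left(t + t^{2}\right)$)
$\left(-22305 + N\right) + w{\left(-74 \right)} = \left(-22305 - 7976\right) + 2 \left(-74\right)^{2} \left(1 - 74\right) = -30281 + 2 \cdot 5476 \left(-73\right) = -30281 - 799496 = -829777$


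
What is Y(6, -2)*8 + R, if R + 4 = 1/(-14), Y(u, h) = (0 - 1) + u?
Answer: 503/14 ≈ 35.929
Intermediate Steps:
Y(u, h) = -1 + u
R = -57/14 (R = -4 + 1/(-14) = -4 - 1/14 = -57/14 ≈ -4.0714)
Y(6, -2)*8 + R = (-1 + 6)*8 - 57/14 = 5*8 - 57/14 = 40 - 57/14 = 503/14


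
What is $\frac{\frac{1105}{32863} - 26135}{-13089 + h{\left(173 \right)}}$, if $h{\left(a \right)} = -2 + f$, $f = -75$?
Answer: $\frac{429436700}{216337129} \approx 1.985$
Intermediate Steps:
$h{\left(a \right)} = -77$ ($h{\left(a \right)} = -2 - 75 = -77$)
$\frac{\frac{1105}{32863} - 26135}{-13089 + h{\left(173 \right)}} = \frac{\frac{1105}{32863} - 26135}{-13089 - 77} = \frac{1105 \cdot \frac{1}{32863} - 26135}{-13166} = \left(\frac{1105}{32863} - 26135\right) \left(- \frac{1}{13166}\right) = \left(- \frac{858873400}{32863}\right) \left(- \frac{1}{13166}\right) = \frac{429436700}{216337129}$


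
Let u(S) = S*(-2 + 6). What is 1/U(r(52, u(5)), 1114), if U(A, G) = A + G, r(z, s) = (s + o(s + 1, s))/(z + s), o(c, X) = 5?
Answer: 72/80233 ≈ 0.00089739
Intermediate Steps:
u(S) = 4*S (u(S) = S*4 = 4*S)
r(z, s) = (5 + s)/(s + z) (r(z, s) = (s + 5)/(z + s) = (5 + s)/(s + z))
1/U(r(52, u(5)), 1114) = 1/((5 + 4*5)/(4*5 + 52) + 1114) = 1/((5 + 20)/(20 + 52) + 1114) = 1/(25/72 + 1114) = 1/(80233/72) = 72/80233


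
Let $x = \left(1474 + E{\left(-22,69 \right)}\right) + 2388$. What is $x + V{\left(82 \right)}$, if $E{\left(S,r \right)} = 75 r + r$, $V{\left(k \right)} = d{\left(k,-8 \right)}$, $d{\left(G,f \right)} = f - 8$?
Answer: $9090$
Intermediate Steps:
$d{\left(G,f \right)} = -8 + f$
$V{\left(k \right)} = -16$ ($V{\left(k \right)} = -8 - 8 = -16$)
$E{\left(S,r \right)} = 76 r$
$x = 9106$ ($x = \left(1474 + 76 \cdot 69\right) + 2388 = \left(1474 + 5244\right) + 2388 = 6718 + 2388 = 9106$)
$x + V{\left(82 \right)} = 9106 - 16 = 9090$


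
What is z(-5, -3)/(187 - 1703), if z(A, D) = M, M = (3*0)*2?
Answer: 0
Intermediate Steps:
M = 0 (M = 0*2 = 0)
z(A, D) = 0
z(-5, -3)/(187 - 1703) = 0/(187 - 1703) = 0/(-1516) = -1/1516*0 = 0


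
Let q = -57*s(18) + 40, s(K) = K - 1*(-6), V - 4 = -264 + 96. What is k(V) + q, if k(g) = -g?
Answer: -1164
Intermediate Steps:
V = -164 (V = 4 + (-264 + 96) = 4 - 168 = -164)
s(K) = 6 + K (s(K) = K + 6 = 6 + K)
q = -1328 (q = -57*(6 + 18) + 40 = -57*24 + 40 = -1368 + 40 = -1328)
k(V) + q = -1*(-164) - 1328 = 164 - 1328 = -1164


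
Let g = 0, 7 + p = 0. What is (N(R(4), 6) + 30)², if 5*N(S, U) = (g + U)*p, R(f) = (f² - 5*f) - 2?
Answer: 11664/25 ≈ 466.56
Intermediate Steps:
p = -7 (p = -7 + 0 = -7)
R(f) = -2 + f² - 5*f
N(S, U) = -7*U/5 (N(S, U) = ((0 + U)*(-7))/5 = (U*(-7))/5 = (-7*U)/5 = -7*U/5)
(N(R(4), 6) + 30)² = (-7/5*6 + 30)² = (-42/5 + 30)² = (108/5)² = 11664/25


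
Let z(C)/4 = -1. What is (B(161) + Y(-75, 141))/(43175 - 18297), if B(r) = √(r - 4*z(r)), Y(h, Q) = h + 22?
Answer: -53/24878 + √177/24878 ≈ -0.0015956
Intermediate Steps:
z(C) = -4 (z(C) = 4*(-1) = -4)
Y(h, Q) = 22 + h
B(r) = √(16 + r) (B(r) = √(r - 4*(-4)) = √(r + 16) = √(16 + r))
(B(161) + Y(-75, 141))/(43175 - 18297) = (√(16 + 161) + (22 - 75))/(43175 - 18297) = (√177 - 53)/24878 = (-53 + √177)*(1/24878) = -53/24878 + √177/24878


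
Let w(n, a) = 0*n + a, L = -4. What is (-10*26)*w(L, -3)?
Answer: 780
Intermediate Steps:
w(n, a) = a (w(n, a) = 0 + a = a)
(-10*26)*w(L, -3) = -10*26*(-3) = -260*(-3) = 780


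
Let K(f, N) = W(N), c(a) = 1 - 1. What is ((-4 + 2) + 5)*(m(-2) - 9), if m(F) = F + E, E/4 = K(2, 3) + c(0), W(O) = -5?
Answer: -93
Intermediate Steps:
c(a) = 0
K(f, N) = -5
E = -20 (E = 4*(-5 + 0) = 4*(-5) = -20)
m(F) = -20 + F (m(F) = F - 20 = -20 + F)
((-4 + 2) + 5)*(m(-2) - 9) = ((-4 + 2) + 5)*((-20 - 2) - 9) = (-2 + 5)*(-22 - 9) = 3*(-31) = -93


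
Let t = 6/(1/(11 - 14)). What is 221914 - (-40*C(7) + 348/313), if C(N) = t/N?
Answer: 485985778/2191 ≈ 2.2181e+5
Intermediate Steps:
t = -18 (t = 6/(1/(-3)) = 6/(-⅓) = 6*(-3) = -18)
C(N) = -18/N
221914 - (-40*C(7) + 348/313) = 221914 - (-(-720)/7 + 348/313) = 221914 - (-(-720)/7 + 348*(1/313)) = 221914 - (-40*(-18/7) + 348/313) = 221914 - (720/7 + 348/313) = 221914 - 1*227796/2191 = 221914 - 227796/2191 = 485985778/2191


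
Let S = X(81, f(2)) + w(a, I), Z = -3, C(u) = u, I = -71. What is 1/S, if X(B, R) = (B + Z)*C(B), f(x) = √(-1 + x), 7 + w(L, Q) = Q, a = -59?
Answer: 1/6240 ≈ 0.00016026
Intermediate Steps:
w(L, Q) = -7 + Q
X(B, R) = B*(-3 + B) (X(B, R) = (B - 3)*B = (-3 + B)*B = B*(-3 + B))
S = 6240 (S = 81*(-3 + 81) + (-7 - 71) = 81*78 - 78 = 6318 - 78 = 6240)
1/S = 1/6240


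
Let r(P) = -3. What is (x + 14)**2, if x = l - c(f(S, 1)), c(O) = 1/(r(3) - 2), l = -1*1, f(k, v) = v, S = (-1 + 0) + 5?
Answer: 4356/25 ≈ 174.24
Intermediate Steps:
S = 4 (S = -1 + 5 = 4)
l = -1
c(O) = -1/5 (c(O) = 1/(-3 - 2) = 1/(-5) = -1/5)
x = -4/5 (x = -1 - 1*(-1/5) = -1 + 1/5 = -4/5 ≈ -0.80000)
(x + 14)**2 = (-4/5 + 14)**2 = (66/5)**2 = 4356/25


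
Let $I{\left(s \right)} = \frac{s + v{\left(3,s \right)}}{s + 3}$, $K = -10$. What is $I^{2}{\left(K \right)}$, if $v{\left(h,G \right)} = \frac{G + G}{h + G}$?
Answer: $\frac{2500}{2401} \approx 1.0412$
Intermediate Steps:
$v{\left(h,G \right)} = \frac{2 G}{G + h}$
$I{\left(s \right)} = \frac{s + \frac{2 s}{3 + s}}{3 + s}$ ($I{\left(s \right)} = \frac{s + \frac{2 s}{s + 3}}{s + 3} = \frac{s + \frac{2 s}{3 + s}}{3 + s}$)
$I^{2}{\left(K \right)} = \left(- \frac{10 \left(5 - 10\right)}{\left(3 - 10\right)^{2}}\right)^{2} = \left(\left(-10\right) \frac{1}{49} \left(-5\right)\right)^{2} = \left(\frac{50}{49}\right)^{2} = \frac{2500}{2401}$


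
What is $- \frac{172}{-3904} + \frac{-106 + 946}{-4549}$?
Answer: $- \frac{624233}{4439824} \approx -0.1406$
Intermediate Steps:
$- \frac{172}{-3904} + \frac{-106 + 946}{-4549} = \left(-172\right) \left(- \frac{1}{3904}\right) + 840 \left(- \frac{1}{4549}\right) = \frac{43}{976} - \frac{840}{4549} = - \frac{624233}{4439824}$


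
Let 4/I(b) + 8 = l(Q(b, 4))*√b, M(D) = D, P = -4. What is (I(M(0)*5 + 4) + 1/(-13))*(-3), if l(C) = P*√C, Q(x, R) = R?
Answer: 19/26 ≈ 0.73077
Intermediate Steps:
l(C) = -4*√C
I(b) = 4/(-8 - 8*√b) (I(b) = 4/(-8 + (-4*√4)*√b) = 4/(-8 + (-4*2)*√b) = 4/(-8 - 8*√b))
(I(M(0)*5 + 4) + 1/(-13))*(-3) = (1/(2*(-1 - √(0*5 + 4))) + 1/(-13))*(-3) = (1/(2*(-1 - √(0 + 4))) - 1/13)*(-3) = (1/(2*(-1 - √4)) - 1/13)*(-3) = (1/(2*(-1 - 1*2)) - 1/13)*(-3) = (1/(2*(-1 - 2)) - 1/13)*(-3) = ((½)/(-3) - 1/13)*(-3) = ((½)*(-⅓) - 1/13)*(-3) = (-⅙ - 1/13)*(-3) = -19/78*(-3) = 19/26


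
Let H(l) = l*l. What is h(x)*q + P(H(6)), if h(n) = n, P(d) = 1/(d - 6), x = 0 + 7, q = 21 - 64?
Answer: -9029/30 ≈ -300.97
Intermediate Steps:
q = -43
H(l) = l²
x = 7
P(d) = 1/(-6 + d)
h(x)*q + P(H(6)) = 7*(-43) + 1/(-6 + 6²) = -301 + 1/(-6 + 36) = -301 + 1/30 = -9029/30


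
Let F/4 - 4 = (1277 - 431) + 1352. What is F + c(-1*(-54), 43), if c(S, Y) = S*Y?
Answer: 11130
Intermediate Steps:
F = 8808 (F = 16 + 4*((1277 - 431) + 1352) = 16 + 4*(846 + 1352) = 16 + 4*2198 = 16 + 8792 = 8808)
F + c(-1*(-54), 43) = 8808 - 1*(-54)*43 = 8808 + 54*43 = 8808 + 2322 = 11130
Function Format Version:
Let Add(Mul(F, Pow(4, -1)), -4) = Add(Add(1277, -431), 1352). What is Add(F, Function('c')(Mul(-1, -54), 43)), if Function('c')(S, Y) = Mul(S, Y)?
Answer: 11130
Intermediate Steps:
F = 8808 (F = Add(16, Mul(4, Add(Add(1277, -431), 1352))) = Add(16, Mul(4, Add(846, 1352))) = Add(16, Mul(4, 2198)) = Add(16, 8792) = 8808)
Add(F, Function('c')(Mul(-1, -54), 43)) = Add(8808, Mul(Mul(-1, -54), 43)) = Add(8808, Mul(54, 43)) = Add(8808, 2322) = 11130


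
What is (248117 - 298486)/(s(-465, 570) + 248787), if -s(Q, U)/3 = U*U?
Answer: 50369/725913 ≈ 0.069387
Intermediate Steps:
s(Q, U) = -3*U² (s(Q, U) = -3*U*U = -3*U²)
(248117 - 298486)/(s(-465, 570) + 248787) = (248117 - 298486)/(-3*570² + 248787) = -50369/(-3*324900 + 248787) = -50369/(-974700 + 248787) = -50369/(-725913) = -50369*(-1/725913) = 50369/725913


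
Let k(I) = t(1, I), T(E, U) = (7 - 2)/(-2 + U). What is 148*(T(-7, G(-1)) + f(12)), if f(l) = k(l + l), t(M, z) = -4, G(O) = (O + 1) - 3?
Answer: -740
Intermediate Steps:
G(O) = -2 + O (G(O) = (1 + O) - 3 = -2 + O)
T(E, U) = 5/(-2 + U)
k(I) = -4
f(l) = -4
148*(T(-7, G(-1)) + f(12)) = 148*(5/(-2 + (-2 - 1)) - 4) = 148*(5/(-2 - 3) - 4) = 148*(5/(-5) - 4) = 148*(5*(-⅕) - 4) = 148*(-1 - 4) = 148*(-5) = -740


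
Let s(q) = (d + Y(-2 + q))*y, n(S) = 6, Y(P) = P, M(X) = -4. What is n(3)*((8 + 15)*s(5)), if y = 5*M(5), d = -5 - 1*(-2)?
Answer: 0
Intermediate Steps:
d = -3 (d = -5 + 2 = -3)
y = -20 (y = 5*(-4) = -20)
s(q) = 100 - 20*q (s(q) = (-3 + (-2 + q))*(-20) = (-5 + q)*(-20) = 100 - 20*q)
n(3)*((8 + 15)*s(5)) = 6*((8 + 15)*(100 - 20*5)) = 6*(23*(100 - 100)) = 6*(23*0) = 6*0 = 0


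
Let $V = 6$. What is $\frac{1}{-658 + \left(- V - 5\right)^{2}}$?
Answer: $- \frac{1}{537} \approx -0.0018622$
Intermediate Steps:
$\frac{1}{-658 + \left(- V - 5\right)^{2}} = \frac{1}{-658 + \left(\left(-1\right) 6 - 5\right)^{2}} = \frac{1}{-658 + \left(-6 - 5\right)^{2}} = \frac{1}{-658 + \left(-11\right)^{2}} = \frac{1}{-658 + 121} = \frac{1}{-537} = - \frac{1}{537}$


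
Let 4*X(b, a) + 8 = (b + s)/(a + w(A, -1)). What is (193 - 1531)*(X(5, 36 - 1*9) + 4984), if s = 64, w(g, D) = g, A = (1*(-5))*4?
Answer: -93368985/14 ≈ -6.6692e+6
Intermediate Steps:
A = -20 (A = -5*4 = -20)
X(b, a) = -2 + (64 + b)/(4*(-20 + a)) (X(b, a) = -2 + ((b + 64)/(a - 20))/4 = -2 + ((64 + b)/(-20 + a))/4 = -2 + (64 + b)/(4*(-20 + a)))
(193 - 1531)*(X(5, 36 - 1*9) + 4984) = (193 - 1531)*((224 + 5 - 8*(36 - 1*9))/(4*(-20 + (36 - 1*9))) + 4984) = -1338*((224 + 5 - 8*(36 - 9))/(4*(-20 + (36 - 9))) + 4984) = -1338*((224 + 5 - 8*27)/(4*(-20 + 27)) + 4984) = -1338*((1/4)*(224 + 5 - 216)/7 + 4984) = -1338*((1/4)*(1/7)*13 + 4984) = -1338*(13/28 + 4984) = -1338*139565/28 = -93368985/14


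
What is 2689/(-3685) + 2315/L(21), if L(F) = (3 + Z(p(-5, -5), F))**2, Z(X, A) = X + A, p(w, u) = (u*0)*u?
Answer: 6981911/2122560 ≈ 3.2894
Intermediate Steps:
p(w, u) = 0 (p(w, u) = 0*u = 0)
Z(X, A) = A + X
L(F) = (3 + F)**2 (L(F) = (3 + (F + 0))**2 = (3 + F)**2)
2689/(-3685) + 2315/L(21) = 2689/(-3685) + 2315/((3 + 21)**2) = 2689*(-1/3685) + 2315/(24**2) = -2689/3685 + 2315/576 = 6981911/2122560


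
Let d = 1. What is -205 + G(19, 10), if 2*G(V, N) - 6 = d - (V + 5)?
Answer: -427/2 ≈ -213.50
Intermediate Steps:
G(V, N) = 1 - V/2 (G(V, N) = 3 + (1 - (V + 5))/2 = 3 + (1 - (5 + V))/2 = 3 + (1 + (-5 - V))/2 = 3 + (-4 - V)/2 = 3 + (-2 - V/2) = 1 - V/2)
-205 + G(19, 10) = -205 + (1 - ½*19) = -205 + (1 - 19/2) = -205 - 17/2 = -427/2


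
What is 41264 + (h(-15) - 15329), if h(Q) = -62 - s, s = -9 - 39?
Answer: 25921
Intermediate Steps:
s = -48
h(Q) = -14 (h(Q) = -62 - 1*(-48) = -62 + 48 = -14)
41264 + (h(-15) - 15329) = 41264 + (-14 - 15329) = 41264 - 15343 = 25921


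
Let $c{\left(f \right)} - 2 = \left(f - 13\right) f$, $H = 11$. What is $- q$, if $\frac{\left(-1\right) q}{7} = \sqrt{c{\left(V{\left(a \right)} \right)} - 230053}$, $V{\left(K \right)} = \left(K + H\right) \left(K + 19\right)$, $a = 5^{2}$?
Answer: $7 \sqrt{2258413} \approx 10520.0$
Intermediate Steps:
$a = 25$
$V{\left(K \right)} = \left(11 + K\right) \left(19 + K\right)$ ($V{\left(K \right)} = \left(K + 11\right) \left(K + 19\right) = \left(11 + K\right) \left(19 + K\right)$)
$c{\left(f \right)} = 2 + f \left(-13 + f\right)$ ($c{\left(f \right)} = 2 + \left(f - 13\right) f = 2 + \left(-13 + f\right) f = 2 + f \left(-13 + f\right)$)
$q = - 7 \sqrt{2258413}$ ($q = - 7 \sqrt{\left(2 + \left(209 + 25^{2} + 30 \cdot 25\right)^{2} - 13 \left(209 + 25^{2} + 30 \cdot 25\right)\right) - 230053} = - 7 \sqrt{\left(2 + \left(209 + 625 + 750\right)^{2} - 13 \left(209 + 625 + 750\right)\right) - 230053} = - 7 \sqrt{\left(2 + 1584^{2} - 20592\right) - 230053} = - 7 \sqrt{\left(2 + 2509056 - 20592\right) - 230053} = - 7 \sqrt{2488466 - 230053} = - 7 \sqrt{2258413} \approx -10520.0$)
$- q = - \left(-7\right) \sqrt{2258413} = 7 \sqrt{2258413}$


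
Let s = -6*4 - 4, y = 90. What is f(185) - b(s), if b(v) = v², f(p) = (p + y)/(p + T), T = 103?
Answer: -225517/288 ≈ -783.04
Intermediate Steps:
f(p) = (90 + p)/(103 + p) (f(p) = (p + 90)/(p + 103) = (90 + p)/(103 + p))
s = -28 (s = -24 - 4 = -28)
f(185) - b(s) = (90 + 185)/(103 + 185) - 1*(-28)² = 275/288 - 1*784 = (1/288)*275 - 784 = 275/288 - 784 = -225517/288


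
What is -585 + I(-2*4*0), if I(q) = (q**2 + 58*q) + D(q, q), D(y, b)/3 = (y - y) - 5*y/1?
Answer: -585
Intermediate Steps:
D(y, b) = -15*y (D(y, b) = 3*((y - y) - 5*y/1) = 3*(0 - 5*y) = 3*(-5*y) = -15*y)
I(q) = q**2 + 43*q (I(q) = (q**2 + 58*q) - 15*q = q**2 + 43*q)
-585 + I(-2*4*0) = -585 + (-2*4*0)*(43 - 2*4*0) = -585 + (-8*0)*(43 - 8*0) = -585 + 0*(43 + 0) = -585 + 0*43 = -585 + 0 = -585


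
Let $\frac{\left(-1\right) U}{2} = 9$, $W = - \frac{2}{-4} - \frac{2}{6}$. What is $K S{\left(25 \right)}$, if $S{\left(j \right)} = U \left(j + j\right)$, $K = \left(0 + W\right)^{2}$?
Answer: $-25$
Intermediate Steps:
$W = \frac{1}{6}$ ($W = \left(-2\right) \left(- \frac{1}{4}\right) - \frac{1}{3} = \frac{1}{2} - \frac{1}{3} = \frac{1}{6} \approx 0.16667$)
$U = -18$ ($U = \left(-2\right) 9 = -18$)
$K = \frac{1}{36}$ ($K = \left(0 + \frac{1}{6}\right)^{2} = \left(\frac{1}{6}\right)^{2} = \frac{1}{36} \approx 0.027778$)
$S{\left(j \right)} = - 36 j$ ($S{\left(j \right)} = - 18 \left(j + j\right) = - 18 \cdot 2 j = - 36 j$)
$K S{\left(25 \right)} = \frac{\left(-36\right) 25}{36} = \frac{1}{36} \left(-900\right) = -25$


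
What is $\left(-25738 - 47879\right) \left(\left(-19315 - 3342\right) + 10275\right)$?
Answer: $911525694$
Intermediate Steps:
$\left(-25738 - 47879\right) \left(\left(-19315 - 3342\right) + 10275\right) = - 73617 \left(-22657 + 10275\right) = \left(-73617\right) \left(-12382\right) = 911525694$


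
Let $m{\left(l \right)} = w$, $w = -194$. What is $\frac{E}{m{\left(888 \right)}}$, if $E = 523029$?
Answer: $- \frac{523029}{194} \approx -2696.0$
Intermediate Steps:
$m{\left(l \right)} = -194$
$\frac{E}{m{\left(888 \right)}} = \frac{523029}{-194} = 523029 \left(- \frac{1}{194}\right) = - \frac{523029}{194}$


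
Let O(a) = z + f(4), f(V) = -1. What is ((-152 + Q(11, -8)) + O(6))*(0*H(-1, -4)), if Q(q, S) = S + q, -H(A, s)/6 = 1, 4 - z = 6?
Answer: 0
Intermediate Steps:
z = -2 (z = 4 - 1*6 = 4 - 6 = -2)
H(A, s) = -6 (H(A, s) = -6*1 = -6)
O(a) = -3 (O(a) = -2 - 1 = -3)
((-152 + Q(11, -8)) + O(6))*(0*H(-1, -4)) = ((-152 + (-8 + 11)) - 3)*(0*(-6)) = ((-152 + 3) - 3)*0 = (-149 - 3)*0 = -152*0 = 0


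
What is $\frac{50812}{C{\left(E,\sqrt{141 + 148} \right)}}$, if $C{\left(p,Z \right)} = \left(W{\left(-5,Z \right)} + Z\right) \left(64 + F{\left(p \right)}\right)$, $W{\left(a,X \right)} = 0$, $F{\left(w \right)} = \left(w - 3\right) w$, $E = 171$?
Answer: $\frac{12703}{122366} \approx 0.10381$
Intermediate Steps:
$F{\left(w \right)} = w \left(-3 + w\right)$ ($F{\left(w \right)} = \left(-3 + w\right) w = w \left(-3 + w\right)$)
$C{\left(p,Z \right)} = Z \left(64 + p \left(-3 + p\right)\right)$ ($C{\left(p,Z \right)} = \left(0 + Z\right) \left(64 + p \left(-3 + p\right)\right) = Z \left(64 + p \left(-3 + p\right)\right)$)
$\frac{50812}{C{\left(E,\sqrt{141 + 148} \right)}} = \frac{50812}{\sqrt{141 + 148} \left(64 + 171 \left(-3 + 171\right)\right)} = \frac{50812}{\sqrt{289} \left(64 + 171 \cdot 168\right)} = \frac{50812}{17 \left(64 + 28728\right)} = \frac{50812}{17 \cdot 28792} = \frac{50812}{489464} = 50812 \cdot \frac{1}{489464} = \frac{12703}{122366}$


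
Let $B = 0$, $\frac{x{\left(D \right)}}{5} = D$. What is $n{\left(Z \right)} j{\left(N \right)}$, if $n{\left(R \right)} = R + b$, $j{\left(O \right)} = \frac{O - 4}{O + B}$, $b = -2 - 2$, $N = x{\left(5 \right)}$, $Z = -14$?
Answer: $- \frac{378}{25} \approx -15.12$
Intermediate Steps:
$x{\left(D \right)} = 5 D$
$N = 25$ ($N = 5 \cdot 5 = 25$)
$b = -4$
$j{\left(O \right)} = \frac{-4 + O}{O}$ ($j{\left(O \right)} = \frac{O - 4}{O + 0} = \frac{-4 + O}{O}$)
$n{\left(R \right)} = -4 + R$ ($n{\left(R \right)} = R - 4 = -4 + R$)
$n{\left(Z \right)} j{\left(N \right)} = \left(-4 - 14\right) \frac{-4 + 25}{25} = - 18 \cdot \frac{1}{25} \cdot 21 = \left(-18\right) \frac{21}{25} = - \frac{378}{25}$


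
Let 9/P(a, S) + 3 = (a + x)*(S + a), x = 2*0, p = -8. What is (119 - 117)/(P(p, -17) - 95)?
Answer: -197/9353 ≈ -0.021063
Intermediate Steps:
x = 0
P(a, S) = 9/(-3 + a*(S + a)) (P(a, S) = 9/(-3 + (a + 0)*(S + a)) = 9/(-3 + a*(S + a)))
(119 - 117)/(P(p, -17) - 95) = (119 - 117)/(9/(-3 + (-8)² - 17*(-8)) - 95) = 2/(9/(-3 + 64 + 136) - 95) = 2/(9/197 - 95) = 2/(-18706/197) = 2*(-197/18706) = -197/9353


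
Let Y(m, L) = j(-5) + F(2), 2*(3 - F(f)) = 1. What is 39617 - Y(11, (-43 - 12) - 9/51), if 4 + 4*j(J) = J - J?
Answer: 79231/2 ≈ 39616.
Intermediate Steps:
j(J) = -1 (j(J) = -1 + (J - J)/4 = -1 + (1/4)*0 = -1 + 0 = -1)
F(f) = 5/2 (F(f) = 3 - 1/2*1 = 3 - 1/2 = 5/2)
Y(m, L) = 3/2 (Y(m, L) = -1 + 5/2 = 3/2)
39617 - Y(11, (-43 - 12) - 9/51) = 39617 - 1*3/2 = 39617 - 3/2 = 79231/2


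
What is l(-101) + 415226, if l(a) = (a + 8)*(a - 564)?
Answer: 477071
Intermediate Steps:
l(a) = (-564 + a)*(8 + a) (l(a) = (8 + a)*(-564 + a) = (-564 + a)*(8 + a))
l(-101) + 415226 = (-4512 + (-101)**2 - 556*(-101)) + 415226 = (-4512 + 10201 + 56156) + 415226 = 61845 + 415226 = 477071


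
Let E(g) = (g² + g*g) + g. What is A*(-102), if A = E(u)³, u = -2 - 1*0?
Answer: -22032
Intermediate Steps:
u = -2 (u = -2 + 0 = -2)
E(g) = g + 2*g² (E(g) = (g² + g²) + g = 2*g² + g = g + 2*g²)
A = 216 (A = (-2*(1 + 2*(-2)))³ = (-2*(1 - 4))³ = (-2*(-3))³ = 6³ = 216)
A*(-102) = 216*(-102) = -22032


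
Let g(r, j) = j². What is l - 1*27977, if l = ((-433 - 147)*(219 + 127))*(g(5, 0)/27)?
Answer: -27977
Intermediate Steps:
l = 0 (l = ((-433 - 147)*(219 + 127))*(0²/27) = (-580*346)*(0*(1/27)) = -200680*0 = 0)
l - 1*27977 = 0 - 1*27977 = 0 - 27977 = -27977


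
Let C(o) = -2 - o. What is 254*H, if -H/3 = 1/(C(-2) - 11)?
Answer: 762/11 ≈ 69.273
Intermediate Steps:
H = 3/11 (H = -3/((-2 - 1*(-2)) - 11) = -3/((-2 + 2) - 11) = -3/(0 - 11) = -3/(-11) = -3*(-1/11) = 3/11 ≈ 0.27273)
254*H = 254*(3/11) = 762/11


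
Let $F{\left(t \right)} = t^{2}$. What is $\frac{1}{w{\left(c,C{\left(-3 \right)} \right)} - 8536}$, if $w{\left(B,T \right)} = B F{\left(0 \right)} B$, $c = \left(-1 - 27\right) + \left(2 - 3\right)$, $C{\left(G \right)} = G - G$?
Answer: $- \frac{1}{8536} \approx -0.00011715$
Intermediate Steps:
$C{\left(G \right)} = 0$
$c = -29$ ($c = -28 + \left(2 - 3\right) = -28 - 1 = -29$)
$w{\left(B,T \right)} = 0$ ($w{\left(B,T \right)} = B 0^{2} B = B 0 B = 0 B = 0$)
$\frac{1}{w{\left(c,C{\left(-3 \right)} \right)} - 8536} = \frac{1}{0 - 8536} = \frac{1}{-8536} = - \frac{1}{8536}$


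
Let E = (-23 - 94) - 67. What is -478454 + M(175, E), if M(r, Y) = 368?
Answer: -478086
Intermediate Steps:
E = -184 (E = -117 - 67 = -184)
-478454 + M(175, E) = -478454 + 368 = -478086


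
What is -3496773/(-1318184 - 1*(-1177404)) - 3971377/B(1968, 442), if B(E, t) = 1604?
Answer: -69185203771/28226390 ≈ -2451.1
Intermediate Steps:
-3496773/(-1318184 - 1*(-1177404)) - 3971377/B(1968, 442) = -3496773/(-1318184 - 1*(-1177404)) - 3971377/1604 = -3496773/(-1318184 + 1177404) - 3971377*1/1604 = -3496773/(-140780) - 3971377/1604 = -3496773*(-1/140780) - 3971377/1604 = 3496773/140780 - 3971377/1604 = -69185203771/28226390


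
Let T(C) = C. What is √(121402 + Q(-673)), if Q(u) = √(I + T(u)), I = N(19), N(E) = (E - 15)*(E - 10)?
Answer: √(121402 + 7*I*√13) ≈ 348.43 + 0.036*I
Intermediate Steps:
N(E) = (-15 + E)*(-10 + E)
I = 36 (I = 150 + 19² - 25*19 = 150 + 361 - 475 = 36)
Q(u) = √(36 + u)
√(121402 + Q(-673)) = √(121402 + √(36 - 673)) = √(121402 + √(-637)) = √(121402 + 7*I*√13)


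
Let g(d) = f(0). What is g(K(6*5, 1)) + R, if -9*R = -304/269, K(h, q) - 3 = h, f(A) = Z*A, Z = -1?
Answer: 304/2421 ≈ 0.12557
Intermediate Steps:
f(A) = -A
K(h, q) = 3 + h
g(d) = 0 (g(d) = -1*0 = 0)
R = 304/2421 (R = -(-304)/(9*269) = -1/9*(-304/269) = 304/2421 ≈ 0.12557)
g(K(6*5, 1)) + R = 0 + 304/2421 = 304/2421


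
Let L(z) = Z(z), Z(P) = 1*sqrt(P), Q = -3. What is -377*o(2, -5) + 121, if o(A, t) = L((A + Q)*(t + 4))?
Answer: -256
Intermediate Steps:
Z(P) = sqrt(P)
L(z) = sqrt(z)
o(A, t) = sqrt((-3 + A)*(4 + t)) (o(A, t) = sqrt((A - 3)*(t + 4)) = sqrt((-3 + A)*(4 + t)))
-377*o(2, -5) + 121 = -377*sqrt(-12 - 3*(-5) + 4*2 + 2*(-5)) + 121 = -377*sqrt(-12 + 15 + 8 - 10) + 121 = -377*sqrt(1) + 121 = -377*1 + 121 = -377 + 121 = -256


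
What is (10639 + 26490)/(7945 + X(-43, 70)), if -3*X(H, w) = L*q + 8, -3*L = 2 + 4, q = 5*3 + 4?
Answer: 37129/7955 ≈ 4.6674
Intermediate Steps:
q = 19 (q = 15 + 4 = 19)
L = -2 (L = -(2 + 4)/3 = -⅓*6 = -2)
X(H, w) = 10 (X(H, w) = -(-2*19 + 8)/3 = -(-38 + 8)/3 = -⅓*(-30) = 10)
(10639 + 26490)/(7945 + X(-43, 70)) = (10639 + 26490)/(7945 + 10) = 37129/7955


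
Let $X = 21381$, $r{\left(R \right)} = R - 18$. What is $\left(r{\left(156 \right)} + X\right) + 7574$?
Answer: $29093$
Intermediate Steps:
$r{\left(R \right)} = -18 + R$
$\left(r{\left(156 \right)} + X\right) + 7574 = \left(\left(-18 + 156\right) + 21381\right) + 7574 = \left(138 + 21381\right) + 7574 = 21519 + 7574 = 29093$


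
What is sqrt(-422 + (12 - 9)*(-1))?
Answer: 5*I*sqrt(17) ≈ 20.616*I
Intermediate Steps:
sqrt(-422 + (12 - 9)*(-1)) = sqrt(-422 + 3*(-1)) = sqrt(-422 - 3) = sqrt(-425) = 5*I*sqrt(17)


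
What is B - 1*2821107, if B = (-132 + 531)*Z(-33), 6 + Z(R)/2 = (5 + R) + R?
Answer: -2874573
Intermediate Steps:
Z(R) = -2 + 4*R (Z(R) = -12 + 2*((5 + R) + R) = -12 + 2*(5 + 2*R) = -12 + (10 + 4*R) = -2 + 4*R)
B = -53466 (B = (-132 + 531)*(-2 + 4*(-33)) = 399*(-2 - 132) = 399*(-134) = -53466)
B - 1*2821107 = -53466 - 1*2821107 = -53466 - 2821107 = -2874573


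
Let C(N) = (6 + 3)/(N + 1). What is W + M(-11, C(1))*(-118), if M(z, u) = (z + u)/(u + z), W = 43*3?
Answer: 11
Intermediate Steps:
W = 129
C(N) = 9/(1 + N)
M(z, u) = 1 (M(z, u) = (u + z)/(u + z) = 1)
W + M(-11, C(1))*(-118) = 129 + 1*(-118) = 129 - 118 = 11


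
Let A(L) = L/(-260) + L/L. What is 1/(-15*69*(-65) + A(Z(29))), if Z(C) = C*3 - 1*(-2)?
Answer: 260/17491671 ≈ 1.4864e-5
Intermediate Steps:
Z(C) = 2 + 3*C (Z(C) = 3*C + 2 = 2 + 3*C)
A(L) = 1 - L/260 (A(L) = L*(-1/260) + 1 = -L/260 + 1 = 1 - L/260)
1/(-15*69*(-65) + A(Z(29))) = 1/(-15*69*(-65) + (1 - (2 + 3*29)/260)) = 1/(-1035*(-65) + (1 - (2 + 87)/260)) = 1/(67275 + (1 - 1/260*89)) = 1/(67275 + (1 - 89/260)) = 1/(67275 + 171/260) = 1/(17491671/260) = 260/17491671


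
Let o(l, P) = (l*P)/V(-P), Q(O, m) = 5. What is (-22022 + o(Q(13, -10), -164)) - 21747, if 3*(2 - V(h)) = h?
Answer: -3456521/79 ≈ -43753.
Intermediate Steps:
V(h) = 2 - h/3
o(l, P) = P*l/(2 + P/3) (o(l, P) = (l*P)/(2 - (-1)*P/3) = (P*l)/(2 + P/3) = P*l/(2 + P/3))
(-22022 + o(Q(13, -10), -164)) - 21747 = (-22022 + 3*(-164)*5/(6 - 164)) - 21747 = (-22022 + 3*(-164)*5/(-158)) - 21747 = (-22022 + 3*(-164)*5*(-1/158)) - 21747 = (-22022 + 1230/79) - 21747 = -1738508/79 - 21747 = -3456521/79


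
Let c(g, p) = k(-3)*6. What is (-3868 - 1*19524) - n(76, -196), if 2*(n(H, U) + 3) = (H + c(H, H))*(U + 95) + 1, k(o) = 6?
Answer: -35467/2 ≈ -17734.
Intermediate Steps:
c(g, p) = 36 (c(g, p) = 6*6 = 36)
n(H, U) = -5/2 + (36 + H)*(95 + U)/2 (n(H, U) = -3 + ((H + 36)*(U + 95) + 1)/2 = -3 + ((36 + H)*(95 + U) + 1)/2 = -3 + (1 + (36 + H)*(95 + U))/2 = -3 + (1/2 + (36 + H)*(95 + U)/2) = -5/2 + (36 + H)*(95 + U)/2)
(-3868 - 1*19524) - n(76, -196) = (-3868 - 1*19524) - (3415/2 + 18*(-196) + (95/2)*76 + (1/2)*76*(-196)) = (-3868 - 19524) - (3415/2 - 3528 + 3610 - 7448) = -23392 - 1*(-11317/2) = -23392 + 11317/2 = -35467/2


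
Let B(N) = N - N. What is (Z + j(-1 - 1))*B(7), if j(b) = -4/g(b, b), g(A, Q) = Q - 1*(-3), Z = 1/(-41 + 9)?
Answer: 0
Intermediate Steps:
B(N) = 0
Z = -1/32 (Z = 1/(-32) = -1/32 ≈ -0.031250)
g(A, Q) = 3 + Q (g(A, Q) = Q + 3 = 3 + Q)
j(b) = -4/(3 + b)
(Z + j(-1 - 1))*B(7) = (-1/32 - 4/(3 + (-1 - 1)))*0 = (-1/32 - 4/(3 - 2))*0 = (-1/32 - 4/1)*0 = (-1/32 - 4*1)*0 = (-1/32 - 4)*0 = -129/32*0 = 0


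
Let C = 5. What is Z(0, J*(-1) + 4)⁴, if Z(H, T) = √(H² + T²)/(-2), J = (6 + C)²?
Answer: 187388721/16 ≈ 1.1712e+7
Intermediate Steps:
J = 121 (J = (6 + 5)² = 11² = 121)
Z(H, T) = -√(H² + T²)/2 (Z(H, T) = √(H² + T²)*(-½) = -√(H² + T²)/2)
Z(0, J*(-1) + 4)⁴ = (-√(0² + (121*(-1) + 4)²)/2)⁴ = (-√(0 + (-121 + 4)²)/2)⁴ = (-√(0 + (-117)²)/2)⁴ = (-√(0 + 13689)/2)⁴ = (-√13689/2)⁴ = (-½*117)⁴ = (-117/2)⁴ = 187388721/16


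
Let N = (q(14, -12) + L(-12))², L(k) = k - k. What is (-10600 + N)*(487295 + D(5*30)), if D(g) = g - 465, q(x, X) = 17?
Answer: -5021250780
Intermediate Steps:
D(g) = -465 + g
L(k) = 0
N = 289 (N = (17 + 0)² = 17² = 289)
(-10600 + N)*(487295 + D(5*30)) = (-10600 + 289)*(487295 + (-465 + 5*30)) = -10311*(487295 + (-465 + 150)) = -10311*(487295 - 315) = -10311*486980 = -5021250780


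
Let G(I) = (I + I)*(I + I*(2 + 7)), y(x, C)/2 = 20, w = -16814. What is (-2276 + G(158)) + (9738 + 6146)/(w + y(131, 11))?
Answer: 4168364606/8387 ≈ 4.9700e+5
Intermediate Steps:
y(x, C) = 40 (y(x, C) = 2*20 = 40)
G(I) = 20*I² (G(I) = (2*I)*(I + I*9) = (2*I)*(I + 9*I) = (2*I)*(10*I) = 20*I²)
(-2276 + G(158)) + (9738 + 6146)/(w + y(131, 11)) = (-2276 + 20*158²) + (9738 + 6146)/(-16814 + 40) = (-2276 + 20*24964) + 15884/(-16774) = (-2276 + 499280) + 15884*(-1/16774) = 497004 - 7942/8387 = 4168364606/8387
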